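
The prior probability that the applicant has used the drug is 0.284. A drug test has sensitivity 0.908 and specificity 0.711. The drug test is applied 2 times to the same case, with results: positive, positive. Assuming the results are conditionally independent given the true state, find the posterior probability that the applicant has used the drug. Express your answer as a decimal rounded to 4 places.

Posterior P(H) ≈ 0.7966

Let H be the event that the applicant has used the drug; start with P(H) = 0.284. P('positive'|H) = 0.908, P('positive'|¬H) = 0.289.
Update on result 1 ('positive'): P(H) ← 0.908·0.2840 / (0.908·0.2840 + 0.289·0.7160) = 0.25787/0.46480 = 0.5548.
Update on result 2 ('positive'): P(H) ← 0.908·0.5548 / (0.908·0.5548 + 0.289·0.4452) = 0.50376/0.63243 = 0.7966.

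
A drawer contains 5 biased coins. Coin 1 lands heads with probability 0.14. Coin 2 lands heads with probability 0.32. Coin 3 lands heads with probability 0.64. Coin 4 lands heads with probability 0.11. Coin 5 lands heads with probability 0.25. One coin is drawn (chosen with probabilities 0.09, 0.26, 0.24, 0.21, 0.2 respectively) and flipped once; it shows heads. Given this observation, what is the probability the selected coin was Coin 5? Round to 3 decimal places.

Posterior probability ≈ 0.155

Tabulate prior·likelihood by source: [1] prior 0.09, lik 0.14, product 0.01260; [2] prior 0.26, lik 0.32, product 0.08320; [3] prior 0.24, lik 0.64, product 0.1536; [4] prior 0.21, lik 0.11, product 0.02310; [5] prior 0.2, lik 0.25, product 0.05000.
Normalizing constant = 0.32250; the posterior for Coin 5 is its product over the sum, 0.05000/0.32250 = 0.155.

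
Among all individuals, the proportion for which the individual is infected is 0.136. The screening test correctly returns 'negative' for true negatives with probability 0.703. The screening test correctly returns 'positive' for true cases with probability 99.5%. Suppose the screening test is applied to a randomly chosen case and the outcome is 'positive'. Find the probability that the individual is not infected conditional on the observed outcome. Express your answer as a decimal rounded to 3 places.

Let H be the event that the individual is infected. P(H) = 0.136, so P(¬H) = 0.864. With E the 'positive' result, P(E|H) = 0.995 and P(E|¬H) = 0.297.
P(E) = 0.995·0.136 + 0.297·0.864 = 0.13532 + 0.25661 = 0.39193.
By Bayes' theorem, P(H|E) = 0.13532 / 0.39193 = 0.345. Hence P(¬H|E) = 1 − 0.345 = 0.655.

P(¬H | E) ≈ 0.655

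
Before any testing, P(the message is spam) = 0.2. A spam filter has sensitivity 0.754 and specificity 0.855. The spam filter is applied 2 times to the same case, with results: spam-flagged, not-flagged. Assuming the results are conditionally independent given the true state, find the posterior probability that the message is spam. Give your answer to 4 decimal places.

Let H be the event that the message is spam; start with P(H) = 0.2. P('spam-flagged'|H) = 0.754, P('spam-flagged'|¬H) = 0.145.
Update on result 1 ('spam-flagged'): P(H) ← 0.754·0.2000 / (0.754·0.2000 + 0.145·0.8000) = 0.15080/0.26680 = 0.5652.
Update on result 2 ('not-flagged'): P(H) ← 0.246·0.5652 / (0.246·0.5652 + 0.855·0.4348) = 0.13904/0.51078 = 0.2722.

Posterior P(H) ≈ 0.2722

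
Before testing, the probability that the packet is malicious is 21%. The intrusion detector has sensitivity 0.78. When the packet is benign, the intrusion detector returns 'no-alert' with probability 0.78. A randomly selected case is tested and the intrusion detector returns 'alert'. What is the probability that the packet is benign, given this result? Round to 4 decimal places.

P(¬H | E) ≈ 0.5148

Let H be the event that the packet is malicious. P(H) = 0.21, so P(¬H) = 0.79. With E the 'alert' result, P(E|H) = 0.78 and P(E|¬H) = 0.22.
P(E) = 0.78·0.21 + 0.22·0.79 = 0.16380 + 0.17380 = 0.33760.
By Bayes' theorem, P(H|E) = 0.16380 / 0.33760 = 0.4852. Hence P(¬H|E) = 1 − 0.4852 = 0.5148.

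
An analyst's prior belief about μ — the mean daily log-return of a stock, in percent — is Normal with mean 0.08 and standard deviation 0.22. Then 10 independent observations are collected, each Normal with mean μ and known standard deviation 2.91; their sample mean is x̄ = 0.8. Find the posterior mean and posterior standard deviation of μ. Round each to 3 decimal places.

Prior precision 1/τ₀² = 1/0.22² = 20.6612; data precision n/σ² = 10/2.91² = 1.18090.
Posterior precision = 20.6612 + 1.18090 = 21.8421, giving posterior SD = 1/√21.8421 = 0.214.
Posterior mean = (20.6612·0.08 + 1.18090·0.8) / 21.8421 = 0.119.

Posterior mean ≈ 0.119; posterior SD ≈ 0.214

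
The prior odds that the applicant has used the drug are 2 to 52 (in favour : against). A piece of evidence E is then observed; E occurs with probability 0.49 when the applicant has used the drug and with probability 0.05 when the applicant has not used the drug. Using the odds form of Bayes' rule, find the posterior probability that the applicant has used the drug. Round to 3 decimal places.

Prior odds = 2/52 = 0.038462.
Likelihood ratio for E = 0.49/0.05 = 9.8000.
Posterior odds = prior odds × LR = 0.37692.
Posterior probability = odds/(1+odds) = 0.37692/1.3769 = 0.274.

Posterior probability ≈ 0.274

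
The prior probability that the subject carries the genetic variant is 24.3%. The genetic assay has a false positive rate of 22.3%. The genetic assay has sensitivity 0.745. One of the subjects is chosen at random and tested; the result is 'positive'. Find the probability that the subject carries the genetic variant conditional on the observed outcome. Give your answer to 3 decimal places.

P(H | E) ≈ 0.517

Let H be the event that the subject carries the genetic variant. P(H) = 0.243, so P(¬H) = 0.757. With E the 'positive' result, P(E|H) = 0.745 and P(E|¬H) = 0.223.
P(E) = 0.745·0.243 + 0.223·0.757 = 0.18104 + 0.16881 = 0.34985.
By Bayes' theorem, P(H|E) = 0.18104 / 0.34985 = 0.517.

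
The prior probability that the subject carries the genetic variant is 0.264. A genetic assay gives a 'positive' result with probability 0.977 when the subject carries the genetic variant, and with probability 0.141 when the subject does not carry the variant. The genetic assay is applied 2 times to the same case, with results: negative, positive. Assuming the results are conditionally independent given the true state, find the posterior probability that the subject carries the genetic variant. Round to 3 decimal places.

Let H be the event that the subject carries the genetic variant; start with P(H) = 0.264. P('positive'|H) = 0.977, P('positive'|¬H) = 0.141.
Update on result 1 ('negative'): P(H) ← 0.023·0.2640 / (0.023·0.2640 + 0.859·0.7360) = 0.0060720/0.63830 = 0.0095.
Update on result 2 ('positive'): P(H) ← 0.977·0.0095 / (0.977·0.0095 + 0.141·0.9905) = 0.0092940/0.14895 = 0.0624.

Posterior P(H) ≈ 0.062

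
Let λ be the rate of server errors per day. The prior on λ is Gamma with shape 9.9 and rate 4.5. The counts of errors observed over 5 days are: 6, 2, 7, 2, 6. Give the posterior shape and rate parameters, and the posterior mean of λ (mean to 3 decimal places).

The Poisson likelihood adds the total count to the shape and the number of exposure periods to the rate. Here ∑xᵢ = 23 and n = 5, so shape 9.9→32.9 and rate 4.5→9.5.
E[λ | data] = 32.9/9.5 = 3.463.

Posterior: Gamma(shape=32.9, rate=9.5); mean ≈ 3.463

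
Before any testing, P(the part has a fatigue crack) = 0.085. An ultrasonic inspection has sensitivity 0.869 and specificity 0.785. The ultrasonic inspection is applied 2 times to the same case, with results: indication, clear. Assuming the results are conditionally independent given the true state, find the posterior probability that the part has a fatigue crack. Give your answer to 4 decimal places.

With H the event that the part has a fatigue crack, the joint likelihood of the observed sequence is P(data|H) = 0.869·0.131 = 0.11384 and P(data|¬H) = 0.215·0.785 = 0.16878.
Bayes: P(H|data) = 0.085·0.11384 / (0.085·0.11384 + 0.915·0.16878) = 0.0096763/0.16411 = 0.0590.

Posterior P(H) ≈ 0.0590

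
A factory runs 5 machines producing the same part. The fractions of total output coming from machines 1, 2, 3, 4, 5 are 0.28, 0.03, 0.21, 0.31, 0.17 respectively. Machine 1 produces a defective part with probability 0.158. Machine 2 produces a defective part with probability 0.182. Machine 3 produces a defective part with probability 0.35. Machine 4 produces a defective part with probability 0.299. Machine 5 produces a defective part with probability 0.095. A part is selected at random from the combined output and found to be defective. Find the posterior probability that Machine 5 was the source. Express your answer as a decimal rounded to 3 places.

P(defective|M1) = 0.158; P(defective|M2) = 0.182; P(defective|M3) = 0.35; P(defective|M4) = 0.299; P(defective|M5) = 0.095.
Prior × likelihood for each source: 0.28·0.158=0.04424, 0.03·0.182=0.005460, 0.21·0.35=0.07350, 0.31·0.299=0.09269, 0.17·0.095=0.01615. Summing gives P(defective) = 0.23204.
P(Machine 5 | defective) = 0.01615 / 0.23204 = 0.070.

Posterior probability ≈ 0.070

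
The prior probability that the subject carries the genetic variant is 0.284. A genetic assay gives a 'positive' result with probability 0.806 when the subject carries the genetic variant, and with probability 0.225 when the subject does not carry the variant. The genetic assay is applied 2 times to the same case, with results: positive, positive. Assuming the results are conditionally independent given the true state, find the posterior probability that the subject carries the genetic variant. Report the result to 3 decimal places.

Let H be the event that the subject carries the genetic variant; start with P(H) = 0.284. P('positive'|H) = 0.806, P('positive'|¬H) = 0.225.
Update on result 1 ('positive'): P(H) ← 0.806·0.2840 / (0.806·0.2840 + 0.225·0.7160) = 0.22890/0.39000 = 0.5869.
Update on result 2 ('positive'): P(H) ← 0.806·0.5869 / (0.806·0.5869 + 0.225·0.4131) = 0.47306/0.56600 = 0.8358.

Posterior P(H) ≈ 0.836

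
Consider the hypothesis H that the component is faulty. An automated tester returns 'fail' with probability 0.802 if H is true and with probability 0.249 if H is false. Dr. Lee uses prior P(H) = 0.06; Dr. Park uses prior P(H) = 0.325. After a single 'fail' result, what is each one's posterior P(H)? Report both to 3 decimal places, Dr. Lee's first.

Dr. Lee: 0.171; Dr. Park: 0.608

P('+'|H) = 0.802, P('+'|¬H) = 0.249.
Dr. Lee: numerator 0.802·0.06 = 0.048120; evidence = 0.048120+0.249·0.94 = 0.28218; posterior = 0.171.
Dr. Park: numerator 0.802·0.325 = 0.26065; evidence = 0.26065+0.249·0.675 = 0.42873; posterior = 0.608.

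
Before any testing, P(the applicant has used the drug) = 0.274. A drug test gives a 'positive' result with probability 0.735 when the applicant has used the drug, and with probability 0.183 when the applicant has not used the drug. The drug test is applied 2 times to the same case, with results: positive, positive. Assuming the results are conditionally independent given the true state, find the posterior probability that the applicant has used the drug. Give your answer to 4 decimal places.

Let H be the event that the applicant has used the drug; start with P(H) = 0.274. P('positive'|H) = 0.735, P('positive'|¬H) = 0.183.
Update on result 1 ('positive'): P(H) ← 0.735·0.2740 / (0.735·0.2740 + 0.183·0.7260) = 0.20139/0.33425 = 0.6025.
Update on result 2 ('positive'): P(H) ← 0.735·0.6025 / (0.735·0.6025 + 0.183·0.3975) = 0.44285/0.51559 = 0.8589.

Posterior P(H) ≈ 0.8589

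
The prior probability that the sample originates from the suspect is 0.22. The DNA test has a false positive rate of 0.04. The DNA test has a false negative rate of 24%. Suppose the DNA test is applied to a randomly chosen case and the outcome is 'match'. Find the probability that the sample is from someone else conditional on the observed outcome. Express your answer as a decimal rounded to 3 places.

Write H for 'the sample originates from the suspect'. Prior odds H:¬H = 0.22/0.78 = 0.28205. For the 'match' outcome, the likelihood ratio is 0.76/0.04 = 19.000.
Posterior odds = 0.28205 × 19.000 = 5.3590, so P(H|E) = 5.3590/(1+5.3590) = 0.843. Then P(¬H|E) = 1 − 0.843 = 0.157.

P(¬H | E) ≈ 0.157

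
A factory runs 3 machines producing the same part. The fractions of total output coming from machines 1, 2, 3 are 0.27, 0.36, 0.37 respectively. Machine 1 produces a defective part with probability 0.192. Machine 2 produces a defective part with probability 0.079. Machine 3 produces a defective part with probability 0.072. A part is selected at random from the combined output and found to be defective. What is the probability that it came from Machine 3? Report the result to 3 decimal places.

P(defective|M1) = 0.192; P(defective|M2) = 0.079; P(defective|M3) = 0.072.
Prior × likelihood for each source: 0.27·0.192=0.05184, 0.36·0.079=0.02844, 0.37·0.072=0.02664. Summing gives P(defective) = 0.10692.
P(Machine 3 | defective) = 0.02664 / 0.10692 = 0.249.

Posterior probability ≈ 0.249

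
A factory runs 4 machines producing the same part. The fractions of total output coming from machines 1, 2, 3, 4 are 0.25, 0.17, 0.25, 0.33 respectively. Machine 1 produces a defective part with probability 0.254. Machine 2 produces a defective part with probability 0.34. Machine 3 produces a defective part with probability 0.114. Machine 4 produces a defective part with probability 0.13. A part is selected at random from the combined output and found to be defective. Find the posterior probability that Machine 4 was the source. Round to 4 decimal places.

P(defective|M1) = 0.254; P(defective|M2) = 0.34; P(defective|M3) = 0.114; P(defective|M4) = 0.13.
Prior × likelihood for each source: 0.25·0.254=0.06350, 0.17·0.34=0.05780, 0.25·0.114=0.02850, 0.33·0.13=0.04290. Summing gives P(defective) = 0.19270.
P(Machine 4 | defective) = 0.04290 / 0.19270 = 0.2226.

Posterior probability ≈ 0.2226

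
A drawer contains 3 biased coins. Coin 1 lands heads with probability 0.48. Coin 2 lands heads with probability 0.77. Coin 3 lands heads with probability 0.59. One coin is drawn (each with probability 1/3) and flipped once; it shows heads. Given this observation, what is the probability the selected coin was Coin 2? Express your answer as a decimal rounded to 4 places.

Tabulate prior·likelihood by source: [1] prior 0.333333, lik 0.48, product 0.1600; [2] prior 0.333333, lik 0.77, product 0.2567; [3] prior 0.333333, lik 0.59, product 0.1967.
Normalizing constant = 0.61333; the posterior for Coin 2 is its product over the sum, 0.2567/0.61333 = 0.4185.

Posterior probability ≈ 0.4185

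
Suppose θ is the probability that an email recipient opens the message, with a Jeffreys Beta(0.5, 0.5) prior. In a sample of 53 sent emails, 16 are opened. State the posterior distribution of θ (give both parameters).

Posterior: Beta(16.5, 37.5)

Observing 16 successes and 37 failures updates Beta(0.5, 0.5) by adding the success and failure counts to the two shape parameters: α = 0.5+16 = 16.5, β = 0.5+37 = 37.5.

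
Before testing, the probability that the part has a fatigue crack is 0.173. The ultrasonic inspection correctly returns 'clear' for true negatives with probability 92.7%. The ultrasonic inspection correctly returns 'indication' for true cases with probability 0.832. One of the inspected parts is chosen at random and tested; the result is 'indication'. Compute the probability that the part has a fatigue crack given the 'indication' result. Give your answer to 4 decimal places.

Let H be the event that the part has a fatigue crack. P(H) = 0.173, so P(¬H) = 0.827. With E the 'indication' result, P(E|H) = 0.832 and P(E|¬H) = 0.073.
P(E) = 0.832·0.173 + 0.073·0.827 = 0.14394 + 0.060371 = 0.20431.
By Bayes' theorem, P(H|E) = 0.14394 / 0.20431 = 0.7045.

P(H | E) ≈ 0.7045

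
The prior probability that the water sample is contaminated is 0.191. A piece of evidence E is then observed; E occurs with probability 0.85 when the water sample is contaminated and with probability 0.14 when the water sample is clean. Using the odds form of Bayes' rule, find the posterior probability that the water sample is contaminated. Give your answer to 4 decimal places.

Prior odds = 0.191/(1−0.191) = 0.23609. In log-odds, ln(0.23609) = -1.4435.
Add log likelihood ratio: ln(6.0714) = 1.8036.
Posterior log-odds = 0.36007, so posterior odds = exp(0.36007) = 1.4334. Converting, P(H|E) = 1.4334/2.4334 = 0.5891.

Posterior probability ≈ 0.5891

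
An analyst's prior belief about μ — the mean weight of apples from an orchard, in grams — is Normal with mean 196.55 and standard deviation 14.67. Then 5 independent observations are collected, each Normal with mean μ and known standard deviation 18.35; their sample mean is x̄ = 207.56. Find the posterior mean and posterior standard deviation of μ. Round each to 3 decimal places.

Posterior mean ≈ 204.936; posterior SD ≈ 7.162

Prior precision 1/τ₀² = 1/14.67² = 0.00464665; data precision n/σ² = 5/18.35² = 0.0148490.
Posterior precision = 0.00464665 + 0.0148490 = 0.0194957, giving posterior SD = 1/√0.0194957 = 7.162.
Posterior mean = (0.00464665·196.55 + 0.0148490·207.56) / 0.0194957 = 204.936.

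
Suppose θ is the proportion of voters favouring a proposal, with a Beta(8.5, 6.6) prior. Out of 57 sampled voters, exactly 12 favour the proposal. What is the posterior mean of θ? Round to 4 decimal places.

The binomial likelihood is conjugate to the Beta prior: with 12 successes and 45 failures, the posterior is Beta(8.5+12, 6.6+45) = Beta(20.5, 51.6).
E[θ | data] = 20.5/(20.5+51.6) = 0.2843.

Posterior mean ≈ 0.2843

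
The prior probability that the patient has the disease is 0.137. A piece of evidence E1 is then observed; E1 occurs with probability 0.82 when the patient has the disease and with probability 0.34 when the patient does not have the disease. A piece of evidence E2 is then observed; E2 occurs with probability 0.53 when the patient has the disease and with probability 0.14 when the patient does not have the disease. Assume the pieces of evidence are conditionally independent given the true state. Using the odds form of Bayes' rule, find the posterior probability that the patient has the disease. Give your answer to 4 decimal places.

Posterior probability ≈ 0.5917

Prior odds = 0.137/(1−0.137) = 0.15875.
Likelihood ratio for E1 = 0.82/0.34 = 2.4118.
Likelihood ratio for E2 = 0.53/0.14 = 3.7857.
Posterior odds = prior odds × LR₁ × LR₂ = 1.4494.
Posterior probability = odds/(1+odds) = 1.4494/2.4494 = 0.5917.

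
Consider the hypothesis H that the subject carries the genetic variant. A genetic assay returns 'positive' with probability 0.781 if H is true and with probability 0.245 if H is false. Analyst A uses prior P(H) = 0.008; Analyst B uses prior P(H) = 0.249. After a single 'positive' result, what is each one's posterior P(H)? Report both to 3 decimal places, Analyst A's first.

P('+'|H) = 0.781, P('+'|¬H) = 0.245.
Analyst A: numerator 0.781·0.008 = 0.0062480; evidence = 0.0062480+0.245·0.992 = 0.24929; posterior = 0.025.
Analyst B: numerator 0.781·0.249 = 0.19447; evidence = 0.19447+0.245·0.751 = 0.37846; posterior = 0.514.

Analyst A: 0.025; Analyst B: 0.514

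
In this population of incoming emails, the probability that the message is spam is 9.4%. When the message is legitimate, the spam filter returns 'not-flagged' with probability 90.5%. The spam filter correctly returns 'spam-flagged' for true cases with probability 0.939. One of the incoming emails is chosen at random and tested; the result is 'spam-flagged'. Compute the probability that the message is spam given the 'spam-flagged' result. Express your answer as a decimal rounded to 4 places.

Let H be the event that the message is spam. P(H) = 0.094, so P(¬H) = 0.906. With E the 'spam-flagged' result, P(E|H) = 0.939 and P(E|¬H) = 0.095.
P(E) = 0.939·0.094 + 0.095·0.906 = 0.088266 + 0.086070 = 0.17434.
By Bayes' theorem, P(H|E) = 0.088266 / 0.17434 = 0.5063.

P(H | E) ≈ 0.5063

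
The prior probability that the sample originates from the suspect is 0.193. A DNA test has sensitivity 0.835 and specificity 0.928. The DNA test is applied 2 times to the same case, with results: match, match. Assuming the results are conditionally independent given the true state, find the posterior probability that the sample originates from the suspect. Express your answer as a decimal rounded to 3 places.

Let H be the event that the sample originates from the suspect; start with P(H) = 0.193. P('match'|H) = 0.835, P('match'|¬H) = 0.072.
Update on result 1 ('match'): P(H) ← 0.835·0.1930 / (0.835·0.1930 + 0.072·0.8070) = 0.16115/0.21926 = 0.7350.
Update on result 2 ('match'): P(H) ← 0.835·0.7350 / (0.835·0.7350 + 0.072·0.2650) = 0.61372/0.63280 = 0.9698.

Posterior P(H) ≈ 0.970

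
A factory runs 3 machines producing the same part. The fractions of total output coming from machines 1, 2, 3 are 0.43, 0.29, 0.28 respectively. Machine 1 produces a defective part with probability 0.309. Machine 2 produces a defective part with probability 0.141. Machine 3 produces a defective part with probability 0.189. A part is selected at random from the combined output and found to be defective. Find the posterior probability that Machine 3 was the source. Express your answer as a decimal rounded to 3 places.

P(defective|M1) = 0.309; P(defective|M2) = 0.141; P(defective|M3) = 0.189.
Prior × likelihood for each source: 0.43·0.309=0.1329, 0.29·0.141=0.04089, 0.28·0.189=0.05292. Summing gives P(defective) = 0.22668.
P(Machine 3 | defective) = 0.05292 / 0.22668 = 0.233.

Posterior probability ≈ 0.233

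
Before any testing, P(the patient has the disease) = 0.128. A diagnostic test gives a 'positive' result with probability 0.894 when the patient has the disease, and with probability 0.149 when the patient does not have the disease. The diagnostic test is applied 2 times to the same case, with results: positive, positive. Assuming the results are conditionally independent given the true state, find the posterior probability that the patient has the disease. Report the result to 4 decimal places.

Posterior P(H) ≈ 0.8409

With H the event that the patient has the disease, the joint likelihood of the observed sequence is P(data|H) = 0.894·0.894 = 0.79924 and P(data|¬H) = 0.149·0.149 = 0.022201.
Bayes: P(H|data) = 0.128·0.79924 / (0.128·0.79924 + 0.872·0.022201) = 0.10230/0.12166 = 0.8409.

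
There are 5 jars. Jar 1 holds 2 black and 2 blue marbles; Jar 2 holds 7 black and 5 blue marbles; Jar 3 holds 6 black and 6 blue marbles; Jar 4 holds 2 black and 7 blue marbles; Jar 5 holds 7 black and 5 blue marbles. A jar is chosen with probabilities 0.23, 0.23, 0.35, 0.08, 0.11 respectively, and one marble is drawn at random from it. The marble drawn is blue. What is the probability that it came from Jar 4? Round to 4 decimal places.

Tabulate prior·likelihood by source: [1] prior 0.23, lik 0.5, product 0.1150; [2] prior 0.23, lik 0.4167, product 0.09583; [3] prior 0.35, lik 0.5, product 0.1750; [4] prior 0.08, lik 0.7778, product 0.06222; [5] prior 0.11, lik 0.4167, product 0.04583.
Normalizing constant = 0.49389; the posterior for Jar 4 is its product over the sum, 0.06222/0.49389 = 0.1260.

Posterior probability ≈ 0.1260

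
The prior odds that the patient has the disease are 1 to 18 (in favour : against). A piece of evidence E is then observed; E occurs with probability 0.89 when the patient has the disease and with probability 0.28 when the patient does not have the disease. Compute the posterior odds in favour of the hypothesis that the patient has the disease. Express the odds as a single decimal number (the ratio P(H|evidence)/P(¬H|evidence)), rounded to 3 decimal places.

Posterior odds ≈ 0.177

Prior odds = 1/18 = 0.055556. In log-odds, ln(0.055556) = -2.8904.
Add log likelihood ratio: ln(3.1786) = 1.1564.
Posterior log-odds = -1.7339, so posterior odds = exp(-1.7339) = 0.17659.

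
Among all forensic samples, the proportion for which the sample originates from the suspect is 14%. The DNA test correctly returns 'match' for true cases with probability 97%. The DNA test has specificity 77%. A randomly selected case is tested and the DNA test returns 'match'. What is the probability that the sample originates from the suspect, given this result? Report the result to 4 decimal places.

P(H | E) ≈ 0.4071

Let H be the event that the sample originates from the suspect. P(H) = 0.14, so P(¬H) = 0.86. With E the 'match' result, P(E|H) = 0.97 and P(E|¬H) = 0.23.
P(E) = 0.97·0.14 + 0.23·0.86 = 0.13580 + 0.19780 = 0.33360.
By Bayes' theorem, P(H|E) = 0.13580 / 0.33360 = 0.4071.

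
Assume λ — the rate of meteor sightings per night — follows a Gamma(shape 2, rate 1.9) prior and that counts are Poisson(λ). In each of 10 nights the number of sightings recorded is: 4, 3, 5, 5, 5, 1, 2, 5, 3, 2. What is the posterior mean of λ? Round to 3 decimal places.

Posterior mean ≈ 3.109

The Poisson likelihood adds the total count to the shape and the number of exposure periods to the rate. Here ∑xᵢ = 35 and n = 10, so shape 2→37 and rate 1.9→11.9.
Posterior mean = shape/rate = 37/11.9 = 3.109.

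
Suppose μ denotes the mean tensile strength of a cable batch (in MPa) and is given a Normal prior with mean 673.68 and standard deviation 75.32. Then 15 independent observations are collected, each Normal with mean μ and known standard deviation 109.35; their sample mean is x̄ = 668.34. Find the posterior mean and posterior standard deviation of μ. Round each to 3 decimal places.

Posterior mean ≈ 668.998; posterior SD ≈ 26.438

Prior precision 1/τ₀² = 1/75.32² = 0.00017627; data precision n/σ² = 15/109.35² = 0.00125445.
Posterior precision = 0.00017627 + 0.00125445 = 0.00143072, giving posterior SD = 1/√0.00143072 = 26.438.
Posterior mean = (0.00017627·673.68 + 0.00125445·668.34) / 0.00143072 = 668.998.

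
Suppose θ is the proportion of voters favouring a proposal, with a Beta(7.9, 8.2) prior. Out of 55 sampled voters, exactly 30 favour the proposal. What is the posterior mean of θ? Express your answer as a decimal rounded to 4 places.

Posterior mean ≈ 0.5331

Observing 30 successes and 25 failures updates Beta(7.9, 8.2) by adding the success and failure counts to the two shape parameters: α = 7.9+30 = 37.9, β = 8.2+25 = 33.2.
E[θ | data] = 37.9/(37.9+33.2) = 0.5331.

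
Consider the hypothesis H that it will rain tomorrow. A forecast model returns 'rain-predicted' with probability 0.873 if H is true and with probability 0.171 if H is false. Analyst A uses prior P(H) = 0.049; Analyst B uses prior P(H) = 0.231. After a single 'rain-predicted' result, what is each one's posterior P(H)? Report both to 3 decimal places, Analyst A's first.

P('+'|H) = 0.873, P('+'|¬H) = 0.171.
Analyst A: numerator 0.873·0.049 = 0.042777; evidence = 0.042777+0.171·0.951 = 0.20540; posterior = 0.208.
Analyst B: numerator 0.873·0.231 = 0.20166; evidence = 0.20166+0.171·0.769 = 0.33316; posterior = 0.605.

Analyst A: 0.208; Analyst B: 0.605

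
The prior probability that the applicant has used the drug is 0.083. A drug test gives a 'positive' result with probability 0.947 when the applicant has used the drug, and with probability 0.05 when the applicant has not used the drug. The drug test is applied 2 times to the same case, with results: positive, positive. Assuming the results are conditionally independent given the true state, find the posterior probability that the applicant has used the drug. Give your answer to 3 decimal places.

Posterior P(H) ≈ 0.970

Let H be the event that the applicant has used the drug; start with P(H) = 0.083. P('positive'|H) = 0.947, P('positive'|¬H) = 0.05.
Update on result 1 ('positive'): P(H) ← 0.947·0.0830 / (0.947·0.0830 + 0.05·0.9170) = 0.078601/0.12445 = 0.6316.
Update on result 2 ('positive'): P(H) ← 0.947·0.6316 / (0.947·0.6316 + 0.05·0.3684) = 0.59811/0.61653 = 0.9701.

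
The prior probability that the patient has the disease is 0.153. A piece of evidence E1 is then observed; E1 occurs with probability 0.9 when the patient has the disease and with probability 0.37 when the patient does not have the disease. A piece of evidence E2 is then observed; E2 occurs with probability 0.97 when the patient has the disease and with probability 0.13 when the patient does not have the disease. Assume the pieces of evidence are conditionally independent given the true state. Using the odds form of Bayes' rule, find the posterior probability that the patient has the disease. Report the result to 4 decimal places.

Prior odds = 0.153/(1−0.153) = 0.18064. In log-odds, ln(0.18064) = -1.7113.
Add log likelihood ratios: ln(2.4324) + ln(7.4615) = 2.8987.
Posterior log-odds = 1.1874, so posterior odds = exp(1.1874) = 3.2785. Converting, P(H|E) = 3.2785/4.2785 = 0.7663.

Posterior probability ≈ 0.7663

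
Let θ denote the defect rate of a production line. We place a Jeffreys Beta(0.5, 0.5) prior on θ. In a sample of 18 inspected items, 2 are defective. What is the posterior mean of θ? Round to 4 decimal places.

Posterior mean ≈ 0.1316

The binomial likelihood is conjugate to the Beta prior: with 2 successes and 16 failures, the posterior is Beta(0.5+2, 0.5+16) = Beta(2.5, 16.5).
Posterior mean = α/(α+β) = 2.5/19 = 0.1316.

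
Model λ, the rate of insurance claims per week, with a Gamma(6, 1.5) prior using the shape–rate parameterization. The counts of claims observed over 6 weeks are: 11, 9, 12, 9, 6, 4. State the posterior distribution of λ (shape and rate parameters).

The Poisson likelihood adds the total count to the shape and the number of exposure periods to the rate. Here ∑xᵢ = 51 and n = 6, so shape 6→57 and rate 1.5→7.5.

Posterior: Gamma(shape=57, rate=7.5)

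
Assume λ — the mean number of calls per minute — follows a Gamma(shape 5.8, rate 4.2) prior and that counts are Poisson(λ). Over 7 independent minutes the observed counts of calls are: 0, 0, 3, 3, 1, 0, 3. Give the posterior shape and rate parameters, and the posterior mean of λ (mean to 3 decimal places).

The Poisson likelihood adds the total count to the shape and the number of exposure periods to the rate. Here ∑xᵢ = 10 and n = 7, so shape 5.8→15.8 and rate 4.2→11.2.
E[λ | data] = 15.8/11.2 = 1.411.

Posterior: Gamma(shape=15.8, rate=11.2); mean ≈ 1.411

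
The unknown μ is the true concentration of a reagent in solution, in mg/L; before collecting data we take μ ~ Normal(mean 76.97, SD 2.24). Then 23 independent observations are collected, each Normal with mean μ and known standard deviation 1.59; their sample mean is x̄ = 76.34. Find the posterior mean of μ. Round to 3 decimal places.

With known σ, the Normal prior is conjugate. Weight on the data is w = (n/σ²)/(n/σ² + 1/τ₀²) = 9.09774/(9.09774+0.199298) = 0.97856.
Posterior mean = w·x̄ + (1−w)·μ₀ = 0.97856·76.34 + 0.021437·76.97 = 76.354.

Posterior mean ≈ 76.354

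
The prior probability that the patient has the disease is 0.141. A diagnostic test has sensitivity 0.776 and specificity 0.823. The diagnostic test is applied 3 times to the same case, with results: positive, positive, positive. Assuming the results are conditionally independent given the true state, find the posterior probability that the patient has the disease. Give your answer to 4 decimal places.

Posterior P(H) ≈ 0.9326

Let H be the event that the patient has the disease; start with P(H) = 0.141. P('positive'|H) = 0.776, P('positive'|¬H) = 0.177.
Update on result 1 ('positive'): P(H) ← 0.776·0.1410 / (0.776·0.1410 + 0.177·0.8590) = 0.10942/0.26146 = 0.4185.
Update on result 2 ('positive'): P(H) ← 0.776·0.4185 / (0.776·0.4185 + 0.177·0.5815) = 0.32474/0.42767 = 0.7593.
Update on result 3 ('positive'): P(H) ← 0.776·0.7593 / (0.776·0.7593 + 0.177·0.2407) = 0.58924/0.63184 = 0.9326.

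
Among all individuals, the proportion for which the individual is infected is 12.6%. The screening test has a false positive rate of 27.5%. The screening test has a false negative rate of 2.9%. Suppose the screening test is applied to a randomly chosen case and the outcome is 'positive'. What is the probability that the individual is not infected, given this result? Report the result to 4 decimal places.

Let H be the event that the individual is infected. P(H) = 0.126, so P(¬H) = 0.874. With E the 'positive' result, P(E|H) = 0.971 and P(E|¬H) = 0.275.
P(E) = 0.971·0.126 + 0.275·0.874 = 0.12235 + 0.24035 = 0.36270.
By Bayes' theorem, P(H|E) = 0.12235 / 0.36270 = 0.3373. Hence P(¬H|E) = 1 − 0.3373 = 0.6627.

P(¬H | E) ≈ 0.6627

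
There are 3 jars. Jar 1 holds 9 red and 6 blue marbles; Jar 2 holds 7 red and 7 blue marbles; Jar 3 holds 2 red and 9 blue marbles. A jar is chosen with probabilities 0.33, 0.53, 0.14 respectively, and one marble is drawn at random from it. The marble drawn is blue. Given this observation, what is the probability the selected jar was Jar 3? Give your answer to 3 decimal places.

P(blue|Jar 1) = 0.4; P(blue|Jar 2) = 0.5; P(blue|Jar 3) = 0.8182.
Prior × likelihood for each source: 0.33·0.4=0.1320, 0.53·0.5=0.2650, 0.14·0.8182=0.1145. Summing gives P(blue) = 0.51155.
P(Jar 3 | blue) = 0.1145 / 0.51155 = 0.224.

Posterior probability ≈ 0.224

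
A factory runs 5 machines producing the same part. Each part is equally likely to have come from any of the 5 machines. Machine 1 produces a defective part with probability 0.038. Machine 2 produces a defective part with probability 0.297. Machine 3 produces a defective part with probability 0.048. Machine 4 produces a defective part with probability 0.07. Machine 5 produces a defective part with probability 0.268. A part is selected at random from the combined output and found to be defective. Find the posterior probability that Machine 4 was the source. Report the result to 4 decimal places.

Posterior probability ≈ 0.0971

P(defective|M1) = 0.038; P(defective|M2) = 0.297; P(defective|M3) = 0.048; P(defective|M4) = 0.07; P(defective|M5) = 0.268.
Prior × likelihood for each source: 0.2·0.038=0.007600, 0.2·0.297=0.05940, 0.2·0.048=0.009600, 0.2·0.07=0.01400, 0.2·0.268=0.05360. Summing gives P(defective) = 0.14420.
P(Machine 4 | defective) = 0.01400 / 0.14420 = 0.0971.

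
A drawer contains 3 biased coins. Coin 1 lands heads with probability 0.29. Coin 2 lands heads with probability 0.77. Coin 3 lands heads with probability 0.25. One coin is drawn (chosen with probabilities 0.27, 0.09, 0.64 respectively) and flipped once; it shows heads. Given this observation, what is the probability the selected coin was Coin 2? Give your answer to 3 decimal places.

P(heads|C1) = 0.29; P(heads|C2) = 0.77; P(heads|C3) = 0.25.
Prior × likelihood for each source: 0.27·0.29=0.07830, 0.09·0.77=0.06930, 0.64·0.25=0.1600. Summing gives P(heads) = 0.30760.
P(Coin 2 | heads) = 0.06930 / 0.30760 = 0.225.

Posterior probability ≈ 0.225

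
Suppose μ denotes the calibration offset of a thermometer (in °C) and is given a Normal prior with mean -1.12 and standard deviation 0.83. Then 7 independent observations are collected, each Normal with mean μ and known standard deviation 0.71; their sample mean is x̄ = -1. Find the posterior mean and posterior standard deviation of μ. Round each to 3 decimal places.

Posterior mean ≈ -1.011; posterior SD ≈ 0.255

Prior precision 1/τ₀² = 1/0.83² = 1.45159; data precision n/σ² = 7/0.71² = 13.8861.
Posterior precision = 1.45159 + 13.8861 = 15.3377, giving posterior SD = 1/√15.3377 = 0.255.
Posterior mean = (1.45159·-1.12 + 13.8861·-1) / 15.3377 = -1.011.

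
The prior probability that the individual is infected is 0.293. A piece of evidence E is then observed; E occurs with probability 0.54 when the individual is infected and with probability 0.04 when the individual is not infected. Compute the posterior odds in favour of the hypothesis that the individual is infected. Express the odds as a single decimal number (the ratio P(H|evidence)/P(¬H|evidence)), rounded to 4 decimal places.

Prior odds = 0.293/(1−0.293) = 0.41443. In log-odds, ln(0.41443) = -0.88086.
Add log likelihood ratio: ln(13.500) = 2.6027.
Posterior log-odds = 1.7218, so posterior odds = exp(1.7218) = 5.5948.

Posterior odds ≈ 5.5948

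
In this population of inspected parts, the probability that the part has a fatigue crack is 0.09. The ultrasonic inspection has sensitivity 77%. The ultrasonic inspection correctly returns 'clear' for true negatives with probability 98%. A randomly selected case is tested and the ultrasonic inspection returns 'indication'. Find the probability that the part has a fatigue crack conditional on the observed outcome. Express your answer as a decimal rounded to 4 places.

Write H for 'the part has a fatigue crack'. Prior odds H:¬H = 0.09/0.91 = 0.098901. For the 'indication' outcome, the likelihood ratio is 0.77/0.02 = 38.500.
Posterior odds = 0.098901 × 38.500 = 3.8077, so P(H|E) = 3.8077/(1+3.8077) = 0.7920.

P(H | E) ≈ 0.7920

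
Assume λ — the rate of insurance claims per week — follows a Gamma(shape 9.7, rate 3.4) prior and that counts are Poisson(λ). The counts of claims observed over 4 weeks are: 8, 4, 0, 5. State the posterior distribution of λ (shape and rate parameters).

Posterior: Gamma(shape=26.7, rate=7.4)

The Poisson likelihood adds the total count to the shape and the number of exposure periods to the rate. Here ∑xᵢ = 17 and n = 4, so shape 9.7→26.7 and rate 3.4→7.4.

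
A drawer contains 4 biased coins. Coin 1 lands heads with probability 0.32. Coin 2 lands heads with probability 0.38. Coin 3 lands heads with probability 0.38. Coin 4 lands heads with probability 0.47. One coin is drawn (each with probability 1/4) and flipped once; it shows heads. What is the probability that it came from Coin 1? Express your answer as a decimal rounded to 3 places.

Tabulate prior·likelihood by source: [1] prior 0.25, lik 0.32, product 0.08000; [2] prior 0.25, lik 0.38, product 0.09500; [3] prior 0.25, lik 0.38, product 0.09500; [4] prior 0.25, lik 0.47, product 0.1175.
Normalizing constant = 0.38750; the posterior for Coin 1 is its product over the sum, 0.08000/0.38750 = 0.206.

Posterior probability ≈ 0.206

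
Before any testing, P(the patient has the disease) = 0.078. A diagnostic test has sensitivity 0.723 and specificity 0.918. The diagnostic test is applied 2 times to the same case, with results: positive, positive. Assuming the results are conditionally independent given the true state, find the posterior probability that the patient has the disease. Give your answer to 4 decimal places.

Posterior P(H) ≈ 0.8680

Let H be the event that the patient has the disease; start with P(H) = 0.078. P('positive'|H) = 0.723, P('positive'|¬H) = 0.082.
Update on result 1 ('positive'): P(H) ← 0.723·0.0780 / (0.723·0.0780 + 0.082·0.9220) = 0.056394/0.13200 = 0.4272.
Update on result 2 ('positive'): P(H) ← 0.723·0.4272 / (0.723·0.4272 + 0.082·0.5728) = 0.30889/0.35586 = 0.8680.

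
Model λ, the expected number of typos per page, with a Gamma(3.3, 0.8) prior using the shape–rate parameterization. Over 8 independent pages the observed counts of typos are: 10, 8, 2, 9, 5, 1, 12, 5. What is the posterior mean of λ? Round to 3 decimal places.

Posterior mean ≈ 6.284

Total count ∑xᵢ = 52 over n = 8 pages.
Gamma is conjugate to the Poisson likelihood: posterior is Gamma(shape = 3.3+52 = 55.3, rate = 0.8+8 = 8.8).
Posterior mean = shape/rate = 55.3/8.8 = 6.284.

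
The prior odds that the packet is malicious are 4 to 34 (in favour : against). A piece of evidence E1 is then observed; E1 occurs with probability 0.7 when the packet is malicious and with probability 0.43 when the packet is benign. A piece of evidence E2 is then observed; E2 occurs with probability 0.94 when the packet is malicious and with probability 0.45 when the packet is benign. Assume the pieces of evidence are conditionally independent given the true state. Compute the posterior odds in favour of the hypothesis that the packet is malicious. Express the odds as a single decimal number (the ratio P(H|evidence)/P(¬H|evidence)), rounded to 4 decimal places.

Posterior odds ≈ 0.4001

Prior odds = 4/34 = 0.11765. In log-odds, ln(0.11765) = -2.1401.
Add log likelihood ratios: ln(1.6279) + ln(2.0889) = 1.2239.
Posterior log-odds = -0.91614, so posterior odds = exp(-0.91614) = 0.40006.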